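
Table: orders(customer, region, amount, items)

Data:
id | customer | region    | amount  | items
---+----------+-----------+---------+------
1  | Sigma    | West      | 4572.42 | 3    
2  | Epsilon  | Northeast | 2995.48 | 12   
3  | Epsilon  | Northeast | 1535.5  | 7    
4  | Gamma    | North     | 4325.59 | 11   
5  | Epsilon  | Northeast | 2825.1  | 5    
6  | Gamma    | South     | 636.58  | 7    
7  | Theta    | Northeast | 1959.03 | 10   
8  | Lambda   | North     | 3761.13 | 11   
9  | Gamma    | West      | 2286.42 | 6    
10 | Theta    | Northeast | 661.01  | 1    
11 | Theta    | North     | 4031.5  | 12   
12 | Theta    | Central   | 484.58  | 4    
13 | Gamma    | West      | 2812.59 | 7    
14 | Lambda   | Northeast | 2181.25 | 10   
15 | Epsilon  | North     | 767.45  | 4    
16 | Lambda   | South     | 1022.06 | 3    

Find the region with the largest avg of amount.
SELECT region, AVG(amount) as val
FROM orders
GROUP BY region
ORDER BY val DESC
LIMIT 1

Result: West with avg(amount) = 3223.81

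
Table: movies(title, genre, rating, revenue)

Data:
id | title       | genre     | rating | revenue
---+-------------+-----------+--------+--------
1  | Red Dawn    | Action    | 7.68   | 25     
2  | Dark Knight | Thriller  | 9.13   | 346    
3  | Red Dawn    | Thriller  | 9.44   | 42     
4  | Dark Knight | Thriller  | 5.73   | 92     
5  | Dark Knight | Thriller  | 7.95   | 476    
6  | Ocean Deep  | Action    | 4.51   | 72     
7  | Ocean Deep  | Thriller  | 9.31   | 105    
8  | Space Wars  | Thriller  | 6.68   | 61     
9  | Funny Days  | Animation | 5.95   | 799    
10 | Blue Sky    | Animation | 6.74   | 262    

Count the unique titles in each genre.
SELECT genre, COUNT(DISTINCT title)
FROM movies
GROUP BY genre

Result:
  Action: 2 distinct
  Animation: 2 distinct
  Thriller: 4 distinct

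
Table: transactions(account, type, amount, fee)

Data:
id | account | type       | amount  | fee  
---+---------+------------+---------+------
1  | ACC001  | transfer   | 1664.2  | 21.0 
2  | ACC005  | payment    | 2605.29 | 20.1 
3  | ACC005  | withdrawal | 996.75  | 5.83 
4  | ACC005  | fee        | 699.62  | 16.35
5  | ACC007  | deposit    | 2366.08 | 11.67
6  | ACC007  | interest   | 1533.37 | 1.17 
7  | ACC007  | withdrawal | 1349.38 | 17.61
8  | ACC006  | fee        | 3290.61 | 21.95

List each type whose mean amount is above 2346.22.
SELECT type, AVG(amount)
FROM transactions
GROUP BY type
HAVING AVG(amount) > 2346.22

Result:
  deposit: avg=2366.08
  payment: avg=2605.29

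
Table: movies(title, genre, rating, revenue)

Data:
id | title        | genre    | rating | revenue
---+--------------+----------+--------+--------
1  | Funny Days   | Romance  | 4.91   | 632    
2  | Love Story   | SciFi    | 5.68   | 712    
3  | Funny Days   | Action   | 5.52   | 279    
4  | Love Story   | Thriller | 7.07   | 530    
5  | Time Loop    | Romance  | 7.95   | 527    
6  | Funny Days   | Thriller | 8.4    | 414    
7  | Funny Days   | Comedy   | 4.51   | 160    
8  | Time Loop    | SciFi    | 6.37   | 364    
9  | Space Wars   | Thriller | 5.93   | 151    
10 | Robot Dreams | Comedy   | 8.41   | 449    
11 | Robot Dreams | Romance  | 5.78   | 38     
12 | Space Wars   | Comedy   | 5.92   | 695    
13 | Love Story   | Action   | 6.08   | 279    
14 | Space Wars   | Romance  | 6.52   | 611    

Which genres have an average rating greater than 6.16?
SELECT genre, AVG(rating)
FROM movies
GROUP BY genre
HAVING AVG(rating) > 6.16

Result:
  Comedy: avg=6.28
  Romance: avg=6.29
  Thriller: avg=7.13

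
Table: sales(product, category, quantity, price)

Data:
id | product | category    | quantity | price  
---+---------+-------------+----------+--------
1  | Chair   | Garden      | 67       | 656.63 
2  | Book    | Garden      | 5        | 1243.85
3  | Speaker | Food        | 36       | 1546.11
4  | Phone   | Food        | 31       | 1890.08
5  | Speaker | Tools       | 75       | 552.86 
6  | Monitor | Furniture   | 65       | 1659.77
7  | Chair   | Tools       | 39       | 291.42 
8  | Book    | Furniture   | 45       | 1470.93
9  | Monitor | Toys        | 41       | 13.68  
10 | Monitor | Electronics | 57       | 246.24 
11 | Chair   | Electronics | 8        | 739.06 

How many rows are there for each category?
SELECT category, COUNT(*) as count
FROM sales
GROUP BY category

Result:
  Electronics: 2
  Food: 2
  Furniture: 2
  Garden: 2
  Tools: 2
  Toys: 1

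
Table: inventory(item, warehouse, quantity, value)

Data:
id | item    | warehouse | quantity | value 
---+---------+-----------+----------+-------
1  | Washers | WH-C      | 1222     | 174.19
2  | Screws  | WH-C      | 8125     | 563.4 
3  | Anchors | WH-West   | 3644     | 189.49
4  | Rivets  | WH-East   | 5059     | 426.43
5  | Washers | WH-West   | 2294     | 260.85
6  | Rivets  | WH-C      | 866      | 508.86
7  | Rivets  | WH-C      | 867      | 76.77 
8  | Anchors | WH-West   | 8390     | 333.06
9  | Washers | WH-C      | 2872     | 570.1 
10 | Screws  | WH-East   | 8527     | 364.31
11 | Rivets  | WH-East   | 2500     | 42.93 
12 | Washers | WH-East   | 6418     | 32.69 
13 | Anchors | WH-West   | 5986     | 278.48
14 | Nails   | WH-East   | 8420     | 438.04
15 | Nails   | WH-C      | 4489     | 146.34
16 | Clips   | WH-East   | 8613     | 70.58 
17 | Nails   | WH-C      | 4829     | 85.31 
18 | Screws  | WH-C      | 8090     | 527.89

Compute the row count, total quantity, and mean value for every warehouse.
SELECT warehouse,
       COUNT(*) as cnt,
       SUM(quantity) as total_quantity,
       AVG(value) as avg_value
FROM inventory
GROUP BY warehouse

Result:
  WH-C: 8 records, 31360 total quantity, 331.61 avg value
  WH-East: 6 records, 39537 total quantity, 229.16 avg value
  WH-West: 4 records, 20314 total quantity, 265.47 avg value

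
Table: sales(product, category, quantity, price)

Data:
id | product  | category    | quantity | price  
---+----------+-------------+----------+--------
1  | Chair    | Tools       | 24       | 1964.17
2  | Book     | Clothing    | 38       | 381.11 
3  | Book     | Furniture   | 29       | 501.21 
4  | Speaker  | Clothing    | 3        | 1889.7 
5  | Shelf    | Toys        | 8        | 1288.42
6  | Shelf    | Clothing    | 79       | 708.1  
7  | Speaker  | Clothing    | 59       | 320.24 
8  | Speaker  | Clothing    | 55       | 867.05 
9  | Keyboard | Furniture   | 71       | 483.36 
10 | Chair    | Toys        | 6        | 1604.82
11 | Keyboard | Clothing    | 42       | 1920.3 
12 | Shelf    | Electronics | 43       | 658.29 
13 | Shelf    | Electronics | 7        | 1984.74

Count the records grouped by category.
SELECT category, COUNT(*) as count
FROM sales
GROUP BY category

Result:
  Clothing: 6
  Electronics: 2
  Furniture: 2
  Tools: 1
  Toys: 2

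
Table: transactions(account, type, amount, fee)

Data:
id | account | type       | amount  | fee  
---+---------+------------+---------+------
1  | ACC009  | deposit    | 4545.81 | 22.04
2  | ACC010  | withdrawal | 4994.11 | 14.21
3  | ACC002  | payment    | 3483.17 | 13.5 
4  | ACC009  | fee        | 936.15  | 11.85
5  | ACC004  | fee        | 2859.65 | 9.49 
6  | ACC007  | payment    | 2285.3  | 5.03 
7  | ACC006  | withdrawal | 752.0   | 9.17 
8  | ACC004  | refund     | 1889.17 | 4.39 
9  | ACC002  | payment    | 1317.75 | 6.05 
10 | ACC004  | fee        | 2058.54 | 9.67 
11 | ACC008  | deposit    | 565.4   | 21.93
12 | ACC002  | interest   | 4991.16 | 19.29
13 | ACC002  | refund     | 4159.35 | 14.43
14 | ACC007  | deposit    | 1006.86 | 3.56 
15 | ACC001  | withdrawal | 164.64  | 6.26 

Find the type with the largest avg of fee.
SELECT type, AVG(fee) as val
FROM transactions
GROUP BY type
ORDER BY val DESC
LIMIT 1

Result: interest with avg(fee) = 19.29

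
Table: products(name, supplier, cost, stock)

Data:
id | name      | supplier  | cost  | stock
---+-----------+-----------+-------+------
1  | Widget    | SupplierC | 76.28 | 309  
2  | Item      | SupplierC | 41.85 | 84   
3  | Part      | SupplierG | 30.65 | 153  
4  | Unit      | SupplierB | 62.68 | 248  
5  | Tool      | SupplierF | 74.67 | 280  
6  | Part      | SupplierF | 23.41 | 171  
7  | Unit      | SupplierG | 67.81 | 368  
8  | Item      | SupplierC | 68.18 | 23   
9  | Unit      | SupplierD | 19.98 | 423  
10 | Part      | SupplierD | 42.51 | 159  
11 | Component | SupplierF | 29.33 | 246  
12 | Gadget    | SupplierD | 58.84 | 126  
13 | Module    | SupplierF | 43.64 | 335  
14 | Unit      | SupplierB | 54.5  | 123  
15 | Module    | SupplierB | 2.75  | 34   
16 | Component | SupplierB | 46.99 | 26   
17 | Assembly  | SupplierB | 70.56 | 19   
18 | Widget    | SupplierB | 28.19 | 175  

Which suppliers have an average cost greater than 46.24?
SELECT supplier, AVG(cost)
FROM products
GROUP BY supplier
HAVING AVG(cost) > 46.24

Result:
  SupplierC: avg=62.10
  SupplierG: avg=49.23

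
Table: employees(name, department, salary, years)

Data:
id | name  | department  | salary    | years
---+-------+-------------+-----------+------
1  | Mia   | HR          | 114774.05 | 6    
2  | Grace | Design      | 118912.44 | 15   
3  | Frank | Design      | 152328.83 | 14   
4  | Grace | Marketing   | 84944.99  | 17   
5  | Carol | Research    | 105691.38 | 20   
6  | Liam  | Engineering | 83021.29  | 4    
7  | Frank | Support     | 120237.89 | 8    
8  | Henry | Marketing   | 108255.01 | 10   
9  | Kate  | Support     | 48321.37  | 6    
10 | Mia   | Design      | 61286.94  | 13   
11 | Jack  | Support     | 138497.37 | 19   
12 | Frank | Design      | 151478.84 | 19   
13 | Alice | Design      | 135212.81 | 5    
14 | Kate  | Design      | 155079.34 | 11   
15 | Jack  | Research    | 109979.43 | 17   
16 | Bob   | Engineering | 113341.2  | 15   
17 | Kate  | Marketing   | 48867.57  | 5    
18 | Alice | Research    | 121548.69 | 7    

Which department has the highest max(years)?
SELECT department, MAX(years) as val
FROM employees
GROUP BY department
ORDER BY val DESC
LIMIT 1

Result: Research with max(years) = 20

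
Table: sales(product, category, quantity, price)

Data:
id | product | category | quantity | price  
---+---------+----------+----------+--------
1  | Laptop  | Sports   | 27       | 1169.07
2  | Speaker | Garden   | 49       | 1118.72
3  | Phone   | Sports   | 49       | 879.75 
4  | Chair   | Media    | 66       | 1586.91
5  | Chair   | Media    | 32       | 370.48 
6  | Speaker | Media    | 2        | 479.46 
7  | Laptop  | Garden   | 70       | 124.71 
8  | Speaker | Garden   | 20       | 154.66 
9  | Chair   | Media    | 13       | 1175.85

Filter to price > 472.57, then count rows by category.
SELECT category, COUNT(*)
FROM sales
WHERE price > 472.57
GROUP BY category

Note: WHERE filters rows before grouping.

Result:
  Garden: 1
  Media: 3
  Sports: 2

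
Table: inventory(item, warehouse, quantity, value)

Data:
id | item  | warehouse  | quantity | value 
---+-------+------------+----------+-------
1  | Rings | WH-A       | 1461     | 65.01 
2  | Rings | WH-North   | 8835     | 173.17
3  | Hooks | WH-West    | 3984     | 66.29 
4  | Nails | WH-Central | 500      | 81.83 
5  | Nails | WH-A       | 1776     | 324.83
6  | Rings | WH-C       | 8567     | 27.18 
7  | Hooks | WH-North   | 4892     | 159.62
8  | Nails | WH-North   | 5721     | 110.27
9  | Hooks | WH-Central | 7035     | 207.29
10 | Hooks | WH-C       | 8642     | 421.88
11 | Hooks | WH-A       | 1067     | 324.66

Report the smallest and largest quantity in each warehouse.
SELECT warehouse, MIN(quantity), MAX(quantity)
FROM inventory
GROUP BY warehouse

Result:
  WH-A: min=1067, max=1776
  WH-C: min=8567, max=8642
  WH-Central: min=500, max=7035
  WH-North: min=4892, max=8835
  WH-West: min=3984, max=3984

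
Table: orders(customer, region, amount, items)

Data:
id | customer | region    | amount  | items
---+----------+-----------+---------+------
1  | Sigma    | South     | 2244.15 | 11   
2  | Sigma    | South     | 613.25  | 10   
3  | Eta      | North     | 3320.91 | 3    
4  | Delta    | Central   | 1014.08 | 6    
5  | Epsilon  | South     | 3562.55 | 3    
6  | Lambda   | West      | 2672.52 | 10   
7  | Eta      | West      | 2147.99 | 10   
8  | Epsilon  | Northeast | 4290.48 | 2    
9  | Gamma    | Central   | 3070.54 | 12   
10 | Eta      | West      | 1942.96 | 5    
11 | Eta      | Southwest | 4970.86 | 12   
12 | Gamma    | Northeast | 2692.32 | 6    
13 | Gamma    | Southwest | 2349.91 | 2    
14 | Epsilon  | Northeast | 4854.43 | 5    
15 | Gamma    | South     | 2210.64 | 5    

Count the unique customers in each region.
SELECT region, COUNT(DISTINCT customer)
FROM orders
GROUP BY region

Result:
  Central: 2 distinct
  North: 1 distinct
  Northeast: 2 distinct
  South: 3 distinct
  Southwest: 2 distinct
  West: 2 distinct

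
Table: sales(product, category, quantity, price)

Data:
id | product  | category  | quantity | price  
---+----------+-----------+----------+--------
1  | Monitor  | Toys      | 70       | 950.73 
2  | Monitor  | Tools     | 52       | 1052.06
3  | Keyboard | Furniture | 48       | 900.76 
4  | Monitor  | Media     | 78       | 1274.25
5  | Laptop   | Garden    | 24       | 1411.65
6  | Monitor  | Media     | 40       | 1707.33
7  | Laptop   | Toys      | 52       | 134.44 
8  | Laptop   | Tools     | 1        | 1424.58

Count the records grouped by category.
SELECT category, COUNT(*) as count
FROM sales
GROUP BY category

Result:
  Furniture: 1
  Garden: 1
  Media: 2
  Tools: 2
  Toys: 2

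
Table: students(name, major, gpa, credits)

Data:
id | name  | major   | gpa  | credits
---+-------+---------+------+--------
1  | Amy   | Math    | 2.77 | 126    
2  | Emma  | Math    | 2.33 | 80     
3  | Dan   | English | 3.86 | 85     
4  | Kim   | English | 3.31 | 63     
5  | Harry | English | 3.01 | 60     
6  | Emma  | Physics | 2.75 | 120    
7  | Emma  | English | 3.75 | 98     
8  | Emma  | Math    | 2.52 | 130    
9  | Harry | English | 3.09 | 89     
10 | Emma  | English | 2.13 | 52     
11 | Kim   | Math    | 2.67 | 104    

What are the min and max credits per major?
SELECT major, MIN(credits), MAX(credits)
FROM students
GROUP BY major

Result:
  English: min=52, max=98
  Math: min=80, max=130
  Physics: min=120, max=120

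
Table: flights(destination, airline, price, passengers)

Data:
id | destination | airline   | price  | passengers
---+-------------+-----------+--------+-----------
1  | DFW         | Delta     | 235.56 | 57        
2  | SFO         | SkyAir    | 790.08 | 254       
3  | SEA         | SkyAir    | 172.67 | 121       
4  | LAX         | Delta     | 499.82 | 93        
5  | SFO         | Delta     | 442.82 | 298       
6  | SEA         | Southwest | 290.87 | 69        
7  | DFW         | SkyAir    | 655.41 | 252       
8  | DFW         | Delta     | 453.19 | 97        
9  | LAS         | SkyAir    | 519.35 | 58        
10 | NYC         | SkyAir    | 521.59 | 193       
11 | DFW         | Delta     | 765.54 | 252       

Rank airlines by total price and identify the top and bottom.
SELECT airline, SUM(price)
FROM flights
GROUP BY airline
ORDER BY SUM(price)

All groups:
  Southwest: 290.87
  Delta: 2396.93
  SkyAir: 2659.10

Highest: SkyAir (2659.10)
Lowest: Southwest (290.87)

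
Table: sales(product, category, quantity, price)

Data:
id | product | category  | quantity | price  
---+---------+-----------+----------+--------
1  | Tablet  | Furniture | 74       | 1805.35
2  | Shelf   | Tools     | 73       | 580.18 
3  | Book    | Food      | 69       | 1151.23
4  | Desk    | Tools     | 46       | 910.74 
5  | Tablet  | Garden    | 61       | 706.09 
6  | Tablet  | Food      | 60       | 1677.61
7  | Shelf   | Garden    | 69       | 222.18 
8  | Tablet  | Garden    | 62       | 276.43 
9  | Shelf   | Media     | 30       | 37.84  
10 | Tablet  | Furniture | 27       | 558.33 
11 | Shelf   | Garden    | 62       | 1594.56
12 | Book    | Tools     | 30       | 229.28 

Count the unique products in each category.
SELECT category, COUNT(DISTINCT product)
FROM sales
GROUP BY category

Result:
  Food: 2 distinct
  Furniture: 1 distinct
  Garden: 2 distinct
  Media: 1 distinct
  Tools: 3 distinct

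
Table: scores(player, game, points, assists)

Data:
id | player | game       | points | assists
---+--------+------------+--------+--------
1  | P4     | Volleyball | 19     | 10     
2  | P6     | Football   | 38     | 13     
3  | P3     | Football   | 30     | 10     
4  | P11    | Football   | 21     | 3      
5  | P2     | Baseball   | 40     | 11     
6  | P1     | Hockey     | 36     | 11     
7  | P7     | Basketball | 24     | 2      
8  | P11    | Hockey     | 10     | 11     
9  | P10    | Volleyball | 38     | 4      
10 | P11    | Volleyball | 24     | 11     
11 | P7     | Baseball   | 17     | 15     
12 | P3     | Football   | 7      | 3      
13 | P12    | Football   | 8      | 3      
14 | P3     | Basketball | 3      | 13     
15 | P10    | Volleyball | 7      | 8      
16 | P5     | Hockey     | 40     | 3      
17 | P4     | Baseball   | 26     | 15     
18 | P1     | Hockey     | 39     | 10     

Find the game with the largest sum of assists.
SELECT game, SUM(assists) as val
FROM scores
GROUP BY game
ORDER BY val DESC
LIMIT 1

Result: Baseball with sum(assists) = 41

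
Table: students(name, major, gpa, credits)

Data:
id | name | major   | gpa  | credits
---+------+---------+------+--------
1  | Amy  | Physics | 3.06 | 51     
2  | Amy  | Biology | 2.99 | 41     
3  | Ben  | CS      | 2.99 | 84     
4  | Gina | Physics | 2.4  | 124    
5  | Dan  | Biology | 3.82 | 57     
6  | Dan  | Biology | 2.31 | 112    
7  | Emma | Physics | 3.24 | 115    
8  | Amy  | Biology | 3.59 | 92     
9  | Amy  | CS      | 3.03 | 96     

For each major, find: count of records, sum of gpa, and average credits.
SELECT major,
       COUNT(*) as cnt,
       SUM(gpa) as total_gpa,
       AVG(credits) as avg_credits
FROM students
GROUP BY major

Result:
  Biology: 4 records, 12.71 total gpa, 75.50 avg credits
  CS: 2 records, 6.02 total gpa, 90.00 avg credits
  Physics: 3 records, 8.70 total gpa, 96.67 avg credits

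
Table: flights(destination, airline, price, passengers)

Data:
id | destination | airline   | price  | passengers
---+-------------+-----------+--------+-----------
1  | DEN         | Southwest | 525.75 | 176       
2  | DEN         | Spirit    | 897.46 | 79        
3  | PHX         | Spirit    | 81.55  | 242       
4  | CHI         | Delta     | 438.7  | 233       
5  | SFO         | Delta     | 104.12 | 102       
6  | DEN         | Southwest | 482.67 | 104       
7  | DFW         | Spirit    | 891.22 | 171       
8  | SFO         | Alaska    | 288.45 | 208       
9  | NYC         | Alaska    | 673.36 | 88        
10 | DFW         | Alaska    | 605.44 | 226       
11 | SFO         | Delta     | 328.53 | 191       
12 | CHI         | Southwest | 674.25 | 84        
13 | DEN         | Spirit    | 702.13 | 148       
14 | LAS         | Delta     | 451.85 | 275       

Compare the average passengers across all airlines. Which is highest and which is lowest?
SELECT airline, AVG(passengers)
FROM flights
GROUP BY airline
ORDER BY AVG(passengers)

All groups:
  Southwest: 121.33
  Spirit: 160.00
  Alaska: 174.00
  Delta: 200.25

Highest: Delta (200.25)
Lowest: Southwest (121.33)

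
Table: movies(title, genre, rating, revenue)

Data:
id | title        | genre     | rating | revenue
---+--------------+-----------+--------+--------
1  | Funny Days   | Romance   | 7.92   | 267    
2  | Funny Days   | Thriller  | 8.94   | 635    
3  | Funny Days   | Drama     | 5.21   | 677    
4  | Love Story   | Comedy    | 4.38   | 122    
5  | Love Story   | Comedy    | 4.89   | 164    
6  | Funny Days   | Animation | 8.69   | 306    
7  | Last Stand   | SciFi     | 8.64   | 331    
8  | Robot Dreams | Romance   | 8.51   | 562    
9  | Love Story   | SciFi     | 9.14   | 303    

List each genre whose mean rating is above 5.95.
SELECT genre, AVG(rating)
FROM movies
GROUP BY genre
HAVING AVG(rating) > 5.95

Result:
  Animation: avg=8.69
  Romance: avg=8.22
  SciFi: avg=8.89
  Thriller: avg=8.94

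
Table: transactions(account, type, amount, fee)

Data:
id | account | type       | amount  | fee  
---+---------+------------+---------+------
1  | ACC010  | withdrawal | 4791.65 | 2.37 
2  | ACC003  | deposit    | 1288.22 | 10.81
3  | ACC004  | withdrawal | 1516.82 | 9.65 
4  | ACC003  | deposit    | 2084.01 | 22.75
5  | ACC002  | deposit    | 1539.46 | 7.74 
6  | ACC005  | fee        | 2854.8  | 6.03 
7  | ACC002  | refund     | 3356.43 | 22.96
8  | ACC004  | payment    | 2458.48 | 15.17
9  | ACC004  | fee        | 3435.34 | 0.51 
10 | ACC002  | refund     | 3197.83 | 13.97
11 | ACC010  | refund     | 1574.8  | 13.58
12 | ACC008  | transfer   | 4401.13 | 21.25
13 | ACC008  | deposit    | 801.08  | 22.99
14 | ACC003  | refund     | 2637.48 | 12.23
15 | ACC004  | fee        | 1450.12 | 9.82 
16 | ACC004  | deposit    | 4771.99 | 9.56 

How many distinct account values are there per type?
SELECT type, COUNT(DISTINCT account)
FROM transactions
GROUP BY type

Result:
  deposit: 4 distinct
  fee: 2 distinct
  payment: 1 distinct
  refund: 3 distinct
  transfer: 1 distinct
  withdrawal: 2 distinct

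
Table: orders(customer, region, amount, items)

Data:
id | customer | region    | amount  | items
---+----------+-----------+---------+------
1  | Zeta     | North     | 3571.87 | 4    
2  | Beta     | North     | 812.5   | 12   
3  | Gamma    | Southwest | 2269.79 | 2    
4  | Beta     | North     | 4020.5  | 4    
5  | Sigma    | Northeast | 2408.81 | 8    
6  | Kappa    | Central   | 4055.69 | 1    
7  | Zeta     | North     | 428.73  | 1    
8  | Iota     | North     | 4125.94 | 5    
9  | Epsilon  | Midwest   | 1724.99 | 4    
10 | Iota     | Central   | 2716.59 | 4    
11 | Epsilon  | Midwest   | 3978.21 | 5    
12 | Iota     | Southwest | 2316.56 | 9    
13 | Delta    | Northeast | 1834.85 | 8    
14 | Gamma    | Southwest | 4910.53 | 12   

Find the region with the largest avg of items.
SELECT region, AVG(items) as val
FROM orders
GROUP BY region
ORDER BY val DESC
LIMIT 1

Result: Northeast with avg(items) = 8.00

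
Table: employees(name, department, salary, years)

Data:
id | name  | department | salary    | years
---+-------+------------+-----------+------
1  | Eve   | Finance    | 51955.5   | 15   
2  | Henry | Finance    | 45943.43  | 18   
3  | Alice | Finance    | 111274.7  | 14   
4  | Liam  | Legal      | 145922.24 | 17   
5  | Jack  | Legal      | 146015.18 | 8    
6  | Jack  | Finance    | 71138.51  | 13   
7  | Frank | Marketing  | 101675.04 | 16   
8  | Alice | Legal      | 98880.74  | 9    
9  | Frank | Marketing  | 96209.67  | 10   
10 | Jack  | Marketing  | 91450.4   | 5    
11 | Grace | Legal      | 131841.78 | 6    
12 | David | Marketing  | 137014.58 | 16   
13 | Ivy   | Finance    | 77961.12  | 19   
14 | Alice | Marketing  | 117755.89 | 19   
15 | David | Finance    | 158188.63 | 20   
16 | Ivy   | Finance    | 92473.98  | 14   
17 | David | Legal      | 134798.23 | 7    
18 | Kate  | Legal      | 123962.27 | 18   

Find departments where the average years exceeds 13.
SELECT department, AVG(years)
FROM employees
GROUP BY department
HAVING AVG(years) > 13

Result:
  Finance: avg=16.14
  Marketing: avg=13.20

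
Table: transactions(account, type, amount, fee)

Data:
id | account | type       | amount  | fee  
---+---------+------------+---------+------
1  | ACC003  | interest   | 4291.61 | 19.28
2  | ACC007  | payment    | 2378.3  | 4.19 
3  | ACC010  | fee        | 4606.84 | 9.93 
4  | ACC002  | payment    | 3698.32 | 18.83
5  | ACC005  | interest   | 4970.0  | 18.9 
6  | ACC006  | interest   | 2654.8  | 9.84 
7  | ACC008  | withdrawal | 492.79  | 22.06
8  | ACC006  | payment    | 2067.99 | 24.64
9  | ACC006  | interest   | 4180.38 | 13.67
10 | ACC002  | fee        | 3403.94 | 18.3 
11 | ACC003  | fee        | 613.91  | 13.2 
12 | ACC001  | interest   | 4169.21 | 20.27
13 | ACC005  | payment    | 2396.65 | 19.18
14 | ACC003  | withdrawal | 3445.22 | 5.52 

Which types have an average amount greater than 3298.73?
SELECT type, AVG(amount)
FROM transactions
GROUP BY type
HAVING AVG(amount) > 3298.73

Result:
  interest: avg=4053.20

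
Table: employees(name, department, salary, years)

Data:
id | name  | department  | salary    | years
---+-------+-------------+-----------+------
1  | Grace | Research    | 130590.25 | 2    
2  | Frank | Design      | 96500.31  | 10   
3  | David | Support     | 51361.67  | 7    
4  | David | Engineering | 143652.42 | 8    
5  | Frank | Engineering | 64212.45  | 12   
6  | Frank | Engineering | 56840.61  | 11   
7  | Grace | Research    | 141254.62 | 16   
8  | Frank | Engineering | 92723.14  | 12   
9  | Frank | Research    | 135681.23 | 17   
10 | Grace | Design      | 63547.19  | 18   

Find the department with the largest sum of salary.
SELECT department, SUM(salary) as val
FROM employees
GROUP BY department
ORDER BY val DESC
LIMIT 1

Result: Research with sum(salary) = 407526.10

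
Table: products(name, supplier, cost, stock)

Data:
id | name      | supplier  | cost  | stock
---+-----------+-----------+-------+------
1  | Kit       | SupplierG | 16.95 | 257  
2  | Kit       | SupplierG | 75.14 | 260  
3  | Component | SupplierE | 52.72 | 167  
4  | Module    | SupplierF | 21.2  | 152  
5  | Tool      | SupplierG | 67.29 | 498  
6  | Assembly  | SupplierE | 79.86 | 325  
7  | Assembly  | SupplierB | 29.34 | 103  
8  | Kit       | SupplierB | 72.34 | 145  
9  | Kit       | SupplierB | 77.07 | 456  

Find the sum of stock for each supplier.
SELECT supplier, SUM(stock) as result
FROM products
GROUP BY supplier

Result:
  SupplierB: 704
  SupplierE: 492
  SupplierF: 152
  SupplierG: 1015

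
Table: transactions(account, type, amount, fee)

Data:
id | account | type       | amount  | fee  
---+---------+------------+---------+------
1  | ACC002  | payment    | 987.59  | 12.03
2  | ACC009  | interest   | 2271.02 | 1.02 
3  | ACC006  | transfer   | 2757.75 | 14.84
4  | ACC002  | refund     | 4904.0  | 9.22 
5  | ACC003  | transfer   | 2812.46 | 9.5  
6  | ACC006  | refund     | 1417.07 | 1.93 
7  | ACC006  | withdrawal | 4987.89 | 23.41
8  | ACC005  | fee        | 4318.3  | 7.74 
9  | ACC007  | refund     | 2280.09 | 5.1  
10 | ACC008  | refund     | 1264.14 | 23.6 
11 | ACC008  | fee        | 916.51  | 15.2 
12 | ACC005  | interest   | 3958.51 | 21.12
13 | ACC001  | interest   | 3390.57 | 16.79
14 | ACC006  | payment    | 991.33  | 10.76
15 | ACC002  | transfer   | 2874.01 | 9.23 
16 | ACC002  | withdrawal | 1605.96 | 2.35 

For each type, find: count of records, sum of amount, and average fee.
SELECT type,
       COUNT(*) as cnt,
       SUM(amount) as total_amount,
       AVG(fee) as avg_fee
FROM transactions
GROUP BY type

Result:
  fee: 2 records, 5234.81 total amount, 11.47 avg fee
  interest: 3 records, 9620.10 total amount, 12.98 avg fee
  payment: 2 records, 1978.92 total amount, 11.40 avg fee
  refund: 4 records, 9865.30 total amount, 9.96 avg fee
  transfer: 3 records, 8444.22 total amount, 11.19 avg fee
  withdrawal: 2 records, 6593.85 total amount, 12.88 avg fee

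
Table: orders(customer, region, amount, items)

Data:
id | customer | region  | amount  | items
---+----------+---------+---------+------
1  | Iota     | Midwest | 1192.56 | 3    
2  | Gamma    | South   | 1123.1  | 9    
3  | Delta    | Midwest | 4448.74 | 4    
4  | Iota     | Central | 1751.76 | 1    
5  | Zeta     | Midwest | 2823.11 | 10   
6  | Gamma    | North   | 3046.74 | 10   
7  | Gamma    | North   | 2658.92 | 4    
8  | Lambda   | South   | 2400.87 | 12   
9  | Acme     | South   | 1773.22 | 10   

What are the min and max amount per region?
SELECT region, MIN(amount), MAX(amount)
FROM orders
GROUP BY region

Result:
  Central: min=1751.76, max=1751.76
  Midwest: min=1192.56, max=4448.74
  North: min=2658.92, max=3046.74
  South: min=1123.10, max=2400.87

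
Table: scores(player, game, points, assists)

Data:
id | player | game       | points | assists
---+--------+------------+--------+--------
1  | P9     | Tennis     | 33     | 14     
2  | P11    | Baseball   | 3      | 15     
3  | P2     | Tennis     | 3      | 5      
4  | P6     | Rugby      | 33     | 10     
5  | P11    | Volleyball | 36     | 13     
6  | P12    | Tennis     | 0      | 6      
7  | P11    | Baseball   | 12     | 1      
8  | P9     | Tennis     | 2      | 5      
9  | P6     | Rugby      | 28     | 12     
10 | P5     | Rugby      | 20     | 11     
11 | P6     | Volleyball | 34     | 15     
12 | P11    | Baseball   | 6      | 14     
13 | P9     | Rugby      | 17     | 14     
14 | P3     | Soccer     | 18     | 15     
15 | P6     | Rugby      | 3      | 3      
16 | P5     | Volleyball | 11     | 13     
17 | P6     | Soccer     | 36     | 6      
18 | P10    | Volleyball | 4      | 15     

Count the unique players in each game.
SELECT game, COUNT(DISTINCT player)
FROM scores
GROUP BY game

Result:
  Baseball: 1 distinct
  Rugby: 3 distinct
  Soccer: 2 distinct
  Tennis: 3 distinct
  Volleyball: 4 distinct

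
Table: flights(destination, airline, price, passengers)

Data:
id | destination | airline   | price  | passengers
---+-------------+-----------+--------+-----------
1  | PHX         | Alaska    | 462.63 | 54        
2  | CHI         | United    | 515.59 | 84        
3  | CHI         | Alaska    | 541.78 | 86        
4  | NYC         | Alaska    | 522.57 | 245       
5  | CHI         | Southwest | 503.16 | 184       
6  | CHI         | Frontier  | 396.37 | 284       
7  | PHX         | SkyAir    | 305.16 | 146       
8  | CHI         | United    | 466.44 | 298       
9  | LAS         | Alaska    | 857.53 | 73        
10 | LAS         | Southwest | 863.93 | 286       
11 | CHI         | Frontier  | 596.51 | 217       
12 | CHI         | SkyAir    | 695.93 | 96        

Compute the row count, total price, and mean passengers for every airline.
SELECT airline,
       COUNT(*) as cnt,
       SUM(price) as total_price,
       AVG(passengers) as avg_passengers
FROM flights
GROUP BY airline

Result:
  Alaska: 4 records, 2384.51 total price, 114.50 avg passengers
  Frontier: 2 records, 992.88 total price, 250.50 avg passengers
  SkyAir: 2 records, 1001.09 total price, 121.00 avg passengers
  Southwest: 2 records, 1367.09 total price, 235.00 avg passengers
  United: 2 records, 982.03 total price, 191.00 avg passengers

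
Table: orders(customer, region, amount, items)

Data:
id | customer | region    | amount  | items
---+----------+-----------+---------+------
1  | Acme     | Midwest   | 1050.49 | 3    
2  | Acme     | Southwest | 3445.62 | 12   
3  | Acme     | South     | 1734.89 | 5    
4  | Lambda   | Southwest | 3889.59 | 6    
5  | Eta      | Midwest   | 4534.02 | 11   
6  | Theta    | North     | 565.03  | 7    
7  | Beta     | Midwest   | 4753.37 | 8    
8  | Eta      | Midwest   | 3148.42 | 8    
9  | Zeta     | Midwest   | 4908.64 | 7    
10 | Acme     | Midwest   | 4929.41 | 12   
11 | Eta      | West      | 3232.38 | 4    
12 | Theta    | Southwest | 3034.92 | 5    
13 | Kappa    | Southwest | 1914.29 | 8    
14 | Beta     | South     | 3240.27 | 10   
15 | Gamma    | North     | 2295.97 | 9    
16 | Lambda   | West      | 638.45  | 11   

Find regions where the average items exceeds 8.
SELECT region, AVG(items)
FROM orders
GROUP BY region
HAVING AVG(items) > 8

Result:
  Midwest: avg=8.17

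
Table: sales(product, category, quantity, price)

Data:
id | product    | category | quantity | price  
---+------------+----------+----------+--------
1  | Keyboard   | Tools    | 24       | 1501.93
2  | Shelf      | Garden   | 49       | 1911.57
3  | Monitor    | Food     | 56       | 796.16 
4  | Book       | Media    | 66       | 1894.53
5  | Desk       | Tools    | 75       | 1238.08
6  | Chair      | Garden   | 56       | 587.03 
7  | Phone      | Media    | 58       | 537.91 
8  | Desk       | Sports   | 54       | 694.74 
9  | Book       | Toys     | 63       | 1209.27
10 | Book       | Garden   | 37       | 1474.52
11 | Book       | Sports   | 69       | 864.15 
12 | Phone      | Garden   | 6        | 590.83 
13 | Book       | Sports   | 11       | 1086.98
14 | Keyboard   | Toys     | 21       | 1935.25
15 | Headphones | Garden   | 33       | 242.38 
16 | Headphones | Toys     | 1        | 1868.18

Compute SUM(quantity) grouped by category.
SELECT category, SUM(quantity) as result
FROM sales
GROUP BY category

Result:
  Food: 56
  Garden: 181
  Media: 124
  Sports: 134
  Tools: 99
  Toys: 85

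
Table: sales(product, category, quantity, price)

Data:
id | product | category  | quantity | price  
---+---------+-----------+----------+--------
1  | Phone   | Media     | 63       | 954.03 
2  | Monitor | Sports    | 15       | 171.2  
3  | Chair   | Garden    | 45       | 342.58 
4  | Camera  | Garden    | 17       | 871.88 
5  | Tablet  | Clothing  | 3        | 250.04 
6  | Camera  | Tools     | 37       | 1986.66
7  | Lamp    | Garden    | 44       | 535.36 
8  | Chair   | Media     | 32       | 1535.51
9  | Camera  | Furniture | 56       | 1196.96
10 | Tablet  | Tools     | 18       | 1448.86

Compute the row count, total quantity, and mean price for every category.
SELECT category,
       COUNT(*) as cnt,
       SUM(quantity) as total_quantity,
       AVG(price) as avg_price
FROM sales
GROUP BY category

Result:
  Clothing: 1 records, 3 total quantity, 250.04 avg price
  Furniture: 1 records, 56 total quantity, 1196.96 avg price
  Garden: 3 records, 106 total quantity, 583.27 avg price
  Media: 2 records, 95 total quantity, 1244.77 avg price
  Sports: 1 records, 15 total quantity, 171.20 avg price
  Tools: 2 records, 55 total quantity, 1717.76 avg price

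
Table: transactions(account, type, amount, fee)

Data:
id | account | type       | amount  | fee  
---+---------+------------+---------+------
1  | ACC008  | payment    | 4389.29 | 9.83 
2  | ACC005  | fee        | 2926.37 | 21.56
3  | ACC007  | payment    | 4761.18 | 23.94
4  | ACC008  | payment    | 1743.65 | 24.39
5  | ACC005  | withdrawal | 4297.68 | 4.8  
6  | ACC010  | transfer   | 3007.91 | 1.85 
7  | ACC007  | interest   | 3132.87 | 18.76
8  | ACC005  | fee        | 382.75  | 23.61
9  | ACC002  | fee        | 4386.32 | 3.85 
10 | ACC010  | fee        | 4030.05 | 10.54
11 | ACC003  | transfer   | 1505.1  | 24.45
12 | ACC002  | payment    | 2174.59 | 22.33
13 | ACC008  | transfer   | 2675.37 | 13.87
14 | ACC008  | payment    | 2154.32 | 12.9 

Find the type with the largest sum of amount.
SELECT type, SUM(amount) as val
FROM transactions
GROUP BY type
ORDER BY val DESC
LIMIT 1

Result: payment with sum(amount) = 15223.03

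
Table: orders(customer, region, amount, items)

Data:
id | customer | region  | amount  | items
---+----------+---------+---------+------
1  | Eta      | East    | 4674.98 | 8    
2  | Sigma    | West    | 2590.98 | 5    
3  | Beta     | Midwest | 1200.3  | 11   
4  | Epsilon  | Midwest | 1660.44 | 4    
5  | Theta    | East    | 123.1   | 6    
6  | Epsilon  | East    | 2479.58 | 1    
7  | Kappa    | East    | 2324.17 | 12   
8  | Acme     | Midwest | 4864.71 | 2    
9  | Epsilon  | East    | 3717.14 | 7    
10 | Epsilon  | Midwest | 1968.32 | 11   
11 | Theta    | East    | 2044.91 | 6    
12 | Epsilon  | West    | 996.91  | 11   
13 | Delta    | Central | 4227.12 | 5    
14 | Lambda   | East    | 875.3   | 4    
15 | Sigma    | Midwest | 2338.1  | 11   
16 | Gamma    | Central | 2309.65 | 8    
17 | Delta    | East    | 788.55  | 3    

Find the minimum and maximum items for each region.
SELECT region, MIN(items), MAX(items)
FROM orders
GROUP BY region

Result:
  Central: min=5, max=8
  East: min=1, max=12
  Midwest: min=2, max=11
  West: min=5, max=11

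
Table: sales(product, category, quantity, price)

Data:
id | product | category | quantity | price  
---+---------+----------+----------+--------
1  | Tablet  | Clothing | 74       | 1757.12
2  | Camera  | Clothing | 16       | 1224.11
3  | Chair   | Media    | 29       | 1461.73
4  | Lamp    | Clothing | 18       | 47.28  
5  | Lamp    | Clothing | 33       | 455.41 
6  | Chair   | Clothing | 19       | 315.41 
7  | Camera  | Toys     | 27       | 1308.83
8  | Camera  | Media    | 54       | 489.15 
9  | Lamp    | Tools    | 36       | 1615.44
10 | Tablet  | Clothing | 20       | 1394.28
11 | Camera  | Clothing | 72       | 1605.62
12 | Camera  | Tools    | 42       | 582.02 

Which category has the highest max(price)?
SELECT category, MAX(price) as val
FROM sales
GROUP BY category
ORDER BY val DESC
LIMIT 1

Result: Clothing with max(price) = 1757.12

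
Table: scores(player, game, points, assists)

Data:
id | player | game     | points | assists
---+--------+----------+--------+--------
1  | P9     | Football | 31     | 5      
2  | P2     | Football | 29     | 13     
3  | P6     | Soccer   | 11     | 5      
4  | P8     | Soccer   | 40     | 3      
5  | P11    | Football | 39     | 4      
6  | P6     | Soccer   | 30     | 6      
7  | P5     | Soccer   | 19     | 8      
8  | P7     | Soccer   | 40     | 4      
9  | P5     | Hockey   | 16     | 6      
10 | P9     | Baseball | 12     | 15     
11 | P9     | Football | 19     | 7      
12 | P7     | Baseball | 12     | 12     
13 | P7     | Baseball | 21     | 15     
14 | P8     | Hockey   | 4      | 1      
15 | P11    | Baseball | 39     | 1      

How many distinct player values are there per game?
SELECT game, COUNT(DISTINCT player)
FROM scores
GROUP BY game

Result:
  Baseball: 3 distinct
  Football: 3 distinct
  Hockey: 2 distinct
  Soccer: 4 distinct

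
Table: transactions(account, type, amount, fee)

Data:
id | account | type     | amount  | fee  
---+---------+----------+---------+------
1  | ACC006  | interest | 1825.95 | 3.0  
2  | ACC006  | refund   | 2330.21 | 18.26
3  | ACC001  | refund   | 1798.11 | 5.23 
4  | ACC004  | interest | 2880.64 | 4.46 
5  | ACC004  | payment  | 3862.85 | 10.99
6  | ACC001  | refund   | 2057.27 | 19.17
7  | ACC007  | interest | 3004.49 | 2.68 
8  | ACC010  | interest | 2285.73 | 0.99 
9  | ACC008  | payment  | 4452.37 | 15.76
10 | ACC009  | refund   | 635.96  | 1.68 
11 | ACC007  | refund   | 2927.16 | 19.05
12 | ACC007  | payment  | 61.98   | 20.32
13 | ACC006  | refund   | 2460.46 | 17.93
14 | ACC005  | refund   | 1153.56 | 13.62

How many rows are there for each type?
SELECT type, COUNT(*) as count
FROM transactions
GROUP BY type

Result:
  interest: 4
  payment: 3
  refund: 7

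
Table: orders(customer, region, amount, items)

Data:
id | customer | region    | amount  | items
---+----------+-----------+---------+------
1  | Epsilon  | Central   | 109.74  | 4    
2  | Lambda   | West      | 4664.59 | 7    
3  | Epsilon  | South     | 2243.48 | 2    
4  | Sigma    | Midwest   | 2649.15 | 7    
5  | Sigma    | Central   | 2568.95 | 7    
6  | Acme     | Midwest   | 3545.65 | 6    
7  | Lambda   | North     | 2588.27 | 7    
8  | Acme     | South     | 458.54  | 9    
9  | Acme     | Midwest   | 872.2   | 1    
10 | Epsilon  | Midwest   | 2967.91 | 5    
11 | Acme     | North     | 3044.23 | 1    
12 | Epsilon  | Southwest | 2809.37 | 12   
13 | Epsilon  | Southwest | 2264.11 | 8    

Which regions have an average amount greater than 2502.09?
SELECT region, AVG(amount)
FROM orders
GROUP BY region
HAVING AVG(amount) > 2502.09

Result:
  Midwest: avg=2508.73
  North: avg=2816.25
  Southwest: avg=2536.74
  West: avg=4664.59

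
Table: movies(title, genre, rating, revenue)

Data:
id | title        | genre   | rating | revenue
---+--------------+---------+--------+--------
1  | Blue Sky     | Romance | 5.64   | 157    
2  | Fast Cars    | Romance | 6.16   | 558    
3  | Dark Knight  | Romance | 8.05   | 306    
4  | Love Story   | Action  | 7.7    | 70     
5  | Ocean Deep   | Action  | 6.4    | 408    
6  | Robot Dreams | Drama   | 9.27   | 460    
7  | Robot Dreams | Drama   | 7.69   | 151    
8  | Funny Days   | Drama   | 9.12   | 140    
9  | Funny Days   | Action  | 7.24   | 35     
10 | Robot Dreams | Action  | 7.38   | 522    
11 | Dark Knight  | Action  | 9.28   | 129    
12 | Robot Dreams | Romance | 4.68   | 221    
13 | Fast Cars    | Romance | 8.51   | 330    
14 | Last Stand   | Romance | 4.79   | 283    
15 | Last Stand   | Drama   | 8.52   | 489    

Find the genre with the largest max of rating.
SELECT genre, MAX(rating) as val
FROM movies
GROUP BY genre
ORDER BY val DESC
LIMIT 1

Result: Action with max(rating) = 9.28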